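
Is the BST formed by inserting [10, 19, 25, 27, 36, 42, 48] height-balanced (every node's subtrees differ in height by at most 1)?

Tree (level-order array): [10, None, 19, None, 25, None, 27, None, 36, None, 42, None, 48]
Definition: a tree is height-balanced if, at every node, |h(left) - h(right)| <= 1 (empty subtree has height -1).
Bottom-up per-node check:
  node 48: h_left=-1, h_right=-1, diff=0 [OK], height=0
  node 42: h_left=-1, h_right=0, diff=1 [OK], height=1
  node 36: h_left=-1, h_right=1, diff=2 [FAIL (|-1-1|=2 > 1)], height=2
  node 27: h_left=-1, h_right=2, diff=3 [FAIL (|-1-2|=3 > 1)], height=3
  node 25: h_left=-1, h_right=3, diff=4 [FAIL (|-1-3|=4 > 1)], height=4
  node 19: h_left=-1, h_right=4, diff=5 [FAIL (|-1-4|=5 > 1)], height=5
  node 10: h_left=-1, h_right=5, diff=6 [FAIL (|-1-5|=6 > 1)], height=6
Node 36 violates the condition: |-1 - 1| = 2 > 1.
Result: Not balanced


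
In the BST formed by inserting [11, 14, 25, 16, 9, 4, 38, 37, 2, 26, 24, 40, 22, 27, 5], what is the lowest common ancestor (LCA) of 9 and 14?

Tree insertion order: [11, 14, 25, 16, 9, 4, 38, 37, 2, 26, 24, 40, 22, 27, 5]
Tree (level-order array): [11, 9, 14, 4, None, None, 25, 2, 5, 16, 38, None, None, None, None, None, 24, 37, 40, 22, None, 26, None, None, None, None, None, None, 27]
In a BST, the LCA of p=9, q=14 is the first node v on the
root-to-leaf path with p <= v <= q (go left if both < v, right if both > v).
Walk from root:
  at 11: 9 <= 11 <= 14, this is the LCA
LCA = 11


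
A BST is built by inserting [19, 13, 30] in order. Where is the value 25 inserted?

Starting tree (level order): [19, 13, 30]
Insertion path: 19 -> 30
Result: insert 25 as left child of 30
Final tree (level order): [19, 13, 30, None, None, 25]


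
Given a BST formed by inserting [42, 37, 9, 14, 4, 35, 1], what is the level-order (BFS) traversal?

Tree insertion order: [42, 37, 9, 14, 4, 35, 1]
Tree (level-order array): [42, 37, None, 9, None, 4, 14, 1, None, None, 35]
BFS from the root, enqueuing left then right child of each popped node:
  queue [42] -> pop 42, enqueue [37], visited so far: [42]
  queue [37] -> pop 37, enqueue [9], visited so far: [42, 37]
  queue [9] -> pop 9, enqueue [4, 14], visited so far: [42, 37, 9]
  queue [4, 14] -> pop 4, enqueue [1], visited so far: [42, 37, 9, 4]
  queue [14, 1] -> pop 14, enqueue [35], visited so far: [42, 37, 9, 4, 14]
  queue [1, 35] -> pop 1, enqueue [none], visited so far: [42, 37, 9, 4, 14, 1]
  queue [35] -> pop 35, enqueue [none], visited so far: [42, 37, 9, 4, 14, 1, 35]
Result: [42, 37, 9, 4, 14, 1, 35]


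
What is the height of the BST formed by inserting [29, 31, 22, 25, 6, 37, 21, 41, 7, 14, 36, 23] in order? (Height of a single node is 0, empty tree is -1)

Insertion order: [29, 31, 22, 25, 6, 37, 21, 41, 7, 14, 36, 23]
Tree (level-order array): [29, 22, 31, 6, 25, None, 37, None, 21, 23, None, 36, 41, 7, None, None, None, None, None, None, None, None, 14]
Compute height bottom-up (empty subtree = -1):
  height(14) = 1 + max(-1, -1) = 0
  height(7) = 1 + max(-1, 0) = 1
  height(21) = 1 + max(1, -1) = 2
  height(6) = 1 + max(-1, 2) = 3
  height(23) = 1 + max(-1, -1) = 0
  height(25) = 1 + max(0, -1) = 1
  height(22) = 1 + max(3, 1) = 4
  height(36) = 1 + max(-1, -1) = 0
  height(41) = 1 + max(-1, -1) = 0
  height(37) = 1 + max(0, 0) = 1
  height(31) = 1 + max(-1, 1) = 2
  height(29) = 1 + max(4, 2) = 5
Height = 5


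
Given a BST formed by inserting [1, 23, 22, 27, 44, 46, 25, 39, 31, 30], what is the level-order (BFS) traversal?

Tree insertion order: [1, 23, 22, 27, 44, 46, 25, 39, 31, 30]
Tree (level-order array): [1, None, 23, 22, 27, None, None, 25, 44, None, None, 39, 46, 31, None, None, None, 30]
BFS from the root, enqueuing left then right child of each popped node:
  queue [1] -> pop 1, enqueue [23], visited so far: [1]
  queue [23] -> pop 23, enqueue [22, 27], visited so far: [1, 23]
  queue [22, 27] -> pop 22, enqueue [none], visited so far: [1, 23, 22]
  queue [27] -> pop 27, enqueue [25, 44], visited so far: [1, 23, 22, 27]
  queue [25, 44] -> pop 25, enqueue [none], visited so far: [1, 23, 22, 27, 25]
  queue [44] -> pop 44, enqueue [39, 46], visited so far: [1, 23, 22, 27, 25, 44]
  queue [39, 46] -> pop 39, enqueue [31], visited so far: [1, 23, 22, 27, 25, 44, 39]
  queue [46, 31] -> pop 46, enqueue [none], visited so far: [1, 23, 22, 27, 25, 44, 39, 46]
  queue [31] -> pop 31, enqueue [30], visited so far: [1, 23, 22, 27, 25, 44, 39, 46, 31]
  queue [30] -> pop 30, enqueue [none], visited so far: [1, 23, 22, 27, 25, 44, 39, 46, 31, 30]
Result: [1, 23, 22, 27, 25, 44, 39, 46, 31, 30]


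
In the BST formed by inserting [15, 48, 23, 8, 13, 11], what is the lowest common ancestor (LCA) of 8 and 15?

Tree insertion order: [15, 48, 23, 8, 13, 11]
Tree (level-order array): [15, 8, 48, None, 13, 23, None, 11]
In a BST, the LCA of p=8, q=15 is the first node v on the
root-to-leaf path with p <= v <= q (go left if both < v, right if both > v).
Walk from root:
  at 15: 8 <= 15 <= 15, this is the LCA
LCA = 15


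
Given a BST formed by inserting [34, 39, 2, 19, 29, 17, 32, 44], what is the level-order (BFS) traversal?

Tree insertion order: [34, 39, 2, 19, 29, 17, 32, 44]
Tree (level-order array): [34, 2, 39, None, 19, None, 44, 17, 29, None, None, None, None, None, 32]
BFS from the root, enqueuing left then right child of each popped node:
  queue [34] -> pop 34, enqueue [2, 39], visited so far: [34]
  queue [2, 39] -> pop 2, enqueue [19], visited so far: [34, 2]
  queue [39, 19] -> pop 39, enqueue [44], visited so far: [34, 2, 39]
  queue [19, 44] -> pop 19, enqueue [17, 29], visited so far: [34, 2, 39, 19]
  queue [44, 17, 29] -> pop 44, enqueue [none], visited so far: [34, 2, 39, 19, 44]
  queue [17, 29] -> pop 17, enqueue [none], visited so far: [34, 2, 39, 19, 44, 17]
  queue [29] -> pop 29, enqueue [32], visited so far: [34, 2, 39, 19, 44, 17, 29]
  queue [32] -> pop 32, enqueue [none], visited so far: [34, 2, 39, 19, 44, 17, 29, 32]
Result: [34, 2, 39, 19, 44, 17, 29, 32]


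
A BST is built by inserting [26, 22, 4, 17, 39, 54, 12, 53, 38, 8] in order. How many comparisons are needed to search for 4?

Search path for 4: 26 -> 22 -> 4
Found: True
Comparisons: 3


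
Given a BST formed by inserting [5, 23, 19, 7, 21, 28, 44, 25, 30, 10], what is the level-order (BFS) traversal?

Tree insertion order: [5, 23, 19, 7, 21, 28, 44, 25, 30, 10]
Tree (level-order array): [5, None, 23, 19, 28, 7, 21, 25, 44, None, 10, None, None, None, None, 30]
BFS from the root, enqueuing left then right child of each popped node:
  queue [5] -> pop 5, enqueue [23], visited so far: [5]
  queue [23] -> pop 23, enqueue [19, 28], visited so far: [5, 23]
  queue [19, 28] -> pop 19, enqueue [7, 21], visited so far: [5, 23, 19]
  queue [28, 7, 21] -> pop 28, enqueue [25, 44], visited so far: [5, 23, 19, 28]
  queue [7, 21, 25, 44] -> pop 7, enqueue [10], visited so far: [5, 23, 19, 28, 7]
  queue [21, 25, 44, 10] -> pop 21, enqueue [none], visited so far: [5, 23, 19, 28, 7, 21]
  queue [25, 44, 10] -> pop 25, enqueue [none], visited so far: [5, 23, 19, 28, 7, 21, 25]
  queue [44, 10] -> pop 44, enqueue [30], visited so far: [5, 23, 19, 28, 7, 21, 25, 44]
  queue [10, 30] -> pop 10, enqueue [none], visited so far: [5, 23, 19, 28, 7, 21, 25, 44, 10]
  queue [30] -> pop 30, enqueue [none], visited so far: [5, 23, 19, 28, 7, 21, 25, 44, 10, 30]
Result: [5, 23, 19, 28, 7, 21, 25, 44, 10, 30]


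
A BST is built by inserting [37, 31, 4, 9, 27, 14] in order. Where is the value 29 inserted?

Starting tree (level order): [37, 31, None, 4, None, None, 9, None, 27, 14]
Insertion path: 37 -> 31 -> 4 -> 9 -> 27
Result: insert 29 as right child of 27
Final tree (level order): [37, 31, None, 4, None, None, 9, None, 27, 14, 29]


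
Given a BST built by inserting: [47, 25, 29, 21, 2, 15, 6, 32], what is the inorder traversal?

Tree insertion order: [47, 25, 29, 21, 2, 15, 6, 32]
Tree (level-order array): [47, 25, None, 21, 29, 2, None, None, 32, None, 15, None, None, 6]
Inorder traversal: [2, 6, 15, 21, 25, 29, 32, 47]


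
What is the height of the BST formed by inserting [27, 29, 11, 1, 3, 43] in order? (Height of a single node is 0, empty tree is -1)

Insertion order: [27, 29, 11, 1, 3, 43]
Tree (level-order array): [27, 11, 29, 1, None, None, 43, None, 3]
Compute height bottom-up (empty subtree = -1):
  height(3) = 1 + max(-1, -1) = 0
  height(1) = 1 + max(-1, 0) = 1
  height(11) = 1 + max(1, -1) = 2
  height(43) = 1 + max(-1, -1) = 0
  height(29) = 1 + max(-1, 0) = 1
  height(27) = 1 + max(2, 1) = 3
Height = 3


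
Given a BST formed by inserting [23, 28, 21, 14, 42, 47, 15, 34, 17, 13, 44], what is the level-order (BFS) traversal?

Tree insertion order: [23, 28, 21, 14, 42, 47, 15, 34, 17, 13, 44]
Tree (level-order array): [23, 21, 28, 14, None, None, 42, 13, 15, 34, 47, None, None, None, 17, None, None, 44]
BFS from the root, enqueuing left then right child of each popped node:
  queue [23] -> pop 23, enqueue [21, 28], visited so far: [23]
  queue [21, 28] -> pop 21, enqueue [14], visited so far: [23, 21]
  queue [28, 14] -> pop 28, enqueue [42], visited so far: [23, 21, 28]
  queue [14, 42] -> pop 14, enqueue [13, 15], visited so far: [23, 21, 28, 14]
  queue [42, 13, 15] -> pop 42, enqueue [34, 47], visited so far: [23, 21, 28, 14, 42]
  queue [13, 15, 34, 47] -> pop 13, enqueue [none], visited so far: [23, 21, 28, 14, 42, 13]
  queue [15, 34, 47] -> pop 15, enqueue [17], visited so far: [23, 21, 28, 14, 42, 13, 15]
  queue [34, 47, 17] -> pop 34, enqueue [none], visited so far: [23, 21, 28, 14, 42, 13, 15, 34]
  queue [47, 17] -> pop 47, enqueue [44], visited so far: [23, 21, 28, 14, 42, 13, 15, 34, 47]
  queue [17, 44] -> pop 17, enqueue [none], visited so far: [23, 21, 28, 14, 42, 13, 15, 34, 47, 17]
  queue [44] -> pop 44, enqueue [none], visited so far: [23, 21, 28, 14, 42, 13, 15, 34, 47, 17, 44]
Result: [23, 21, 28, 14, 42, 13, 15, 34, 47, 17, 44]


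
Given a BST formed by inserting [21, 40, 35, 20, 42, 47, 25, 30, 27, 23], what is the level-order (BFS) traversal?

Tree insertion order: [21, 40, 35, 20, 42, 47, 25, 30, 27, 23]
Tree (level-order array): [21, 20, 40, None, None, 35, 42, 25, None, None, 47, 23, 30, None, None, None, None, 27]
BFS from the root, enqueuing left then right child of each popped node:
  queue [21] -> pop 21, enqueue [20, 40], visited so far: [21]
  queue [20, 40] -> pop 20, enqueue [none], visited so far: [21, 20]
  queue [40] -> pop 40, enqueue [35, 42], visited so far: [21, 20, 40]
  queue [35, 42] -> pop 35, enqueue [25], visited so far: [21, 20, 40, 35]
  queue [42, 25] -> pop 42, enqueue [47], visited so far: [21, 20, 40, 35, 42]
  queue [25, 47] -> pop 25, enqueue [23, 30], visited so far: [21, 20, 40, 35, 42, 25]
  queue [47, 23, 30] -> pop 47, enqueue [none], visited so far: [21, 20, 40, 35, 42, 25, 47]
  queue [23, 30] -> pop 23, enqueue [none], visited so far: [21, 20, 40, 35, 42, 25, 47, 23]
  queue [30] -> pop 30, enqueue [27], visited so far: [21, 20, 40, 35, 42, 25, 47, 23, 30]
  queue [27] -> pop 27, enqueue [none], visited so far: [21, 20, 40, 35, 42, 25, 47, 23, 30, 27]
Result: [21, 20, 40, 35, 42, 25, 47, 23, 30, 27]


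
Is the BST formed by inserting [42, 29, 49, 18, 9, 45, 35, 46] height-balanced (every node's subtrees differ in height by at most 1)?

Tree (level-order array): [42, 29, 49, 18, 35, 45, None, 9, None, None, None, None, 46]
Definition: a tree is height-balanced if, at every node, |h(left) - h(right)| <= 1 (empty subtree has height -1).
Bottom-up per-node check:
  node 9: h_left=-1, h_right=-1, diff=0 [OK], height=0
  node 18: h_left=0, h_right=-1, diff=1 [OK], height=1
  node 35: h_left=-1, h_right=-1, diff=0 [OK], height=0
  node 29: h_left=1, h_right=0, diff=1 [OK], height=2
  node 46: h_left=-1, h_right=-1, diff=0 [OK], height=0
  node 45: h_left=-1, h_right=0, diff=1 [OK], height=1
  node 49: h_left=1, h_right=-1, diff=2 [FAIL (|1--1|=2 > 1)], height=2
  node 42: h_left=2, h_right=2, diff=0 [OK], height=3
Node 49 violates the condition: |1 - -1| = 2 > 1.
Result: Not balanced


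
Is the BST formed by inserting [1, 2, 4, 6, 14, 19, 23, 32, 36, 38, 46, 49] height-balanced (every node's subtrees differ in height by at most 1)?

Tree (level-order array): [1, None, 2, None, 4, None, 6, None, 14, None, 19, None, 23, None, 32, None, 36, None, 38, None, 46, None, 49]
Definition: a tree is height-balanced if, at every node, |h(left) - h(right)| <= 1 (empty subtree has height -1).
Bottom-up per-node check:
  node 49: h_left=-1, h_right=-1, diff=0 [OK], height=0
  node 46: h_left=-1, h_right=0, diff=1 [OK], height=1
  node 38: h_left=-1, h_right=1, diff=2 [FAIL (|-1-1|=2 > 1)], height=2
  node 36: h_left=-1, h_right=2, diff=3 [FAIL (|-1-2|=3 > 1)], height=3
  node 32: h_left=-1, h_right=3, diff=4 [FAIL (|-1-3|=4 > 1)], height=4
  node 23: h_left=-1, h_right=4, diff=5 [FAIL (|-1-4|=5 > 1)], height=5
  node 19: h_left=-1, h_right=5, diff=6 [FAIL (|-1-5|=6 > 1)], height=6
  node 14: h_left=-1, h_right=6, diff=7 [FAIL (|-1-6|=7 > 1)], height=7
  node 6: h_left=-1, h_right=7, diff=8 [FAIL (|-1-7|=8 > 1)], height=8
  node 4: h_left=-1, h_right=8, diff=9 [FAIL (|-1-8|=9 > 1)], height=9
  node 2: h_left=-1, h_right=9, diff=10 [FAIL (|-1-9|=10 > 1)], height=10
  node 1: h_left=-1, h_right=10, diff=11 [FAIL (|-1-10|=11 > 1)], height=11
Node 38 violates the condition: |-1 - 1| = 2 > 1.
Result: Not balanced


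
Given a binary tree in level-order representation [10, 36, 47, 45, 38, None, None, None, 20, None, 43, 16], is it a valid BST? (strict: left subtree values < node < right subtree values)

Level-order array: [10, 36, 47, 45, 38, None, None, None, 20, None, 43, 16]
Validate using subtree bounds (lo, hi): at each node, require lo < value < hi,
then recurse left with hi=value and right with lo=value.
Preorder trace (stopping at first violation):
  at node 10 with bounds (-inf, +inf): OK
  at node 36 with bounds (-inf, 10): VIOLATION
Node 36 violates its bound: not (-inf < 36 < 10).
Result: Not a valid BST


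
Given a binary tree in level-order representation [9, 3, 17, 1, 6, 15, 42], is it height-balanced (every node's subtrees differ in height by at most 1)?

Tree (level-order array): [9, 3, 17, 1, 6, 15, 42]
Definition: a tree is height-balanced if, at every node, |h(left) - h(right)| <= 1 (empty subtree has height -1).
Bottom-up per-node check:
  node 1: h_left=-1, h_right=-1, diff=0 [OK], height=0
  node 6: h_left=-1, h_right=-1, diff=0 [OK], height=0
  node 3: h_left=0, h_right=0, diff=0 [OK], height=1
  node 15: h_left=-1, h_right=-1, diff=0 [OK], height=0
  node 42: h_left=-1, h_right=-1, diff=0 [OK], height=0
  node 17: h_left=0, h_right=0, diff=0 [OK], height=1
  node 9: h_left=1, h_right=1, diff=0 [OK], height=2
All nodes satisfy the balance condition.
Result: Balanced


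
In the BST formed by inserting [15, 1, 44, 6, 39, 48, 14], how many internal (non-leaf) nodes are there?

Tree built from: [15, 1, 44, 6, 39, 48, 14]
Tree (level-order array): [15, 1, 44, None, 6, 39, 48, None, 14]
Rule: An internal node has at least one child.
Per-node child counts:
  node 15: 2 child(ren)
  node 1: 1 child(ren)
  node 6: 1 child(ren)
  node 14: 0 child(ren)
  node 44: 2 child(ren)
  node 39: 0 child(ren)
  node 48: 0 child(ren)
Matching nodes: [15, 1, 6, 44]
Count of internal (non-leaf) nodes: 4


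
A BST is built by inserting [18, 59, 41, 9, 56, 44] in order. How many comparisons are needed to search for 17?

Search path for 17: 18 -> 9
Found: False
Comparisons: 2


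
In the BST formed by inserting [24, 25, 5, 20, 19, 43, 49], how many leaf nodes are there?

Tree built from: [24, 25, 5, 20, 19, 43, 49]
Tree (level-order array): [24, 5, 25, None, 20, None, 43, 19, None, None, 49]
Rule: A leaf has 0 children.
Per-node child counts:
  node 24: 2 child(ren)
  node 5: 1 child(ren)
  node 20: 1 child(ren)
  node 19: 0 child(ren)
  node 25: 1 child(ren)
  node 43: 1 child(ren)
  node 49: 0 child(ren)
Matching nodes: [19, 49]
Count of leaf nodes: 2


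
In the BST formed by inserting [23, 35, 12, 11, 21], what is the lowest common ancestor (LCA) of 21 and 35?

Tree insertion order: [23, 35, 12, 11, 21]
Tree (level-order array): [23, 12, 35, 11, 21]
In a BST, the LCA of p=21, q=35 is the first node v on the
root-to-leaf path with p <= v <= q (go left if both < v, right if both > v).
Walk from root:
  at 23: 21 <= 23 <= 35, this is the LCA
LCA = 23


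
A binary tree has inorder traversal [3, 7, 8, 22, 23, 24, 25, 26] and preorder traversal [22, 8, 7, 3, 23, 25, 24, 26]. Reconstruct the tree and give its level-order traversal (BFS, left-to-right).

Inorder:  [3, 7, 8, 22, 23, 24, 25, 26]
Preorder: [22, 8, 7, 3, 23, 25, 24, 26]
Algorithm: preorder visits root first, so consume preorder in order;
for each root, split the current inorder slice at that value into
left-subtree inorder and right-subtree inorder, then recurse.
Recursive splits:
  root=22; inorder splits into left=[3, 7, 8], right=[23, 24, 25, 26]
  root=8; inorder splits into left=[3, 7], right=[]
  root=7; inorder splits into left=[3], right=[]
  root=3; inorder splits into left=[], right=[]
  root=23; inorder splits into left=[], right=[24, 25, 26]
  root=25; inorder splits into left=[24], right=[26]
  root=24; inorder splits into left=[], right=[]
  root=26; inorder splits into left=[], right=[]
Reconstructed level-order: [22, 8, 23, 7, 25, 3, 24, 26]


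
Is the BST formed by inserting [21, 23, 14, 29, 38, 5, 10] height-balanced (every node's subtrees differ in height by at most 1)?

Tree (level-order array): [21, 14, 23, 5, None, None, 29, None, 10, None, 38]
Definition: a tree is height-balanced if, at every node, |h(left) - h(right)| <= 1 (empty subtree has height -1).
Bottom-up per-node check:
  node 10: h_left=-1, h_right=-1, diff=0 [OK], height=0
  node 5: h_left=-1, h_right=0, diff=1 [OK], height=1
  node 14: h_left=1, h_right=-1, diff=2 [FAIL (|1--1|=2 > 1)], height=2
  node 38: h_left=-1, h_right=-1, diff=0 [OK], height=0
  node 29: h_left=-1, h_right=0, diff=1 [OK], height=1
  node 23: h_left=-1, h_right=1, diff=2 [FAIL (|-1-1|=2 > 1)], height=2
  node 21: h_left=2, h_right=2, diff=0 [OK], height=3
Node 14 violates the condition: |1 - -1| = 2 > 1.
Result: Not balanced


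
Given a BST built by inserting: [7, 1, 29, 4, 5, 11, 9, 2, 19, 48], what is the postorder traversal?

Tree insertion order: [7, 1, 29, 4, 5, 11, 9, 2, 19, 48]
Tree (level-order array): [7, 1, 29, None, 4, 11, 48, 2, 5, 9, 19]
Postorder traversal: [2, 5, 4, 1, 9, 19, 11, 48, 29, 7]


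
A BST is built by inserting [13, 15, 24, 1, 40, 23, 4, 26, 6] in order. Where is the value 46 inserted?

Starting tree (level order): [13, 1, 15, None, 4, None, 24, None, 6, 23, 40, None, None, None, None, 26]
Insertion path: 13 -> 15 -> 24 -> 40
Result: insert 46 as right child of 40
Final tree (level order): [13, 1, 15, None, 4, None, 24, None, 6, 23, 40, None, None, None, None, 26, 46]


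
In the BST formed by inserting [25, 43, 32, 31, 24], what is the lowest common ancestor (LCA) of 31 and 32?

Tree insertion order: [25, 43, 32, 31, 24]
Tree (level-order array): [25, 24, 43, None, None, 32, None, 31]
In a BST, the LCA of p=31, q=32 is the first node v on the
root-to-leaf path with p <= v <= q (go left if both < v, right if both > v).
Walk from root:
  at 25: both 31 and 32 > 25, go right
  at 43: both 31 and 32 < 43, go left
  at 32: 31 <= 32 <= 32, this is the LCA
LCA = 32


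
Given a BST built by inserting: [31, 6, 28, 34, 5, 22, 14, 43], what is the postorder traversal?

Tree insertion order: [31, 6, 28, 34, 5, 22, 14, 43]
Tree (level-order array): [31, 6, 34, 5, 28, None, 43, None, None, 22, None, None, None, 14]
Postorder traversal: [5, 14, 22, 28, 6, 43, 34, 31]


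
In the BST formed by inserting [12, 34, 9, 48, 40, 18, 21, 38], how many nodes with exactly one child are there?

Tree built from: [12, 34, 9, 48, 40, 18, 21, 38]
Tree (level-order array): [12, 9, 34, None, None, 18, 48, None, 21, 40, None, None, None, 38]
Rule: These are nodes with exactly 1 non-null child.
Per-node child counts:
  node 12: 2 child(ren)
  node 9: 0 child(ren)
  node 34: 2 child(ren)
  node 18: 1 child(ren)
  node 21: 0 child(ren)
  node 48: 1 child(ren)
  node 40: 1 child(ren)
  node 38: 0 child(ren)
Matching nodes: [18, 48, 40]
Count of nodes with exactly one child: 3


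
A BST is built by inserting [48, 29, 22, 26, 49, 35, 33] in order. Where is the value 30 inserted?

Starting tree (level order): [48, 29, 49, 22, 35, None, None, None, 26, 33]
Insertion path: 48 -> 29 -> 35 -> 33
Result: insert 30 as left child of 33
Final tree (level order): [48, 29, 49, 22, 35, None, None, None, 26, 33, None, None, None, 30]


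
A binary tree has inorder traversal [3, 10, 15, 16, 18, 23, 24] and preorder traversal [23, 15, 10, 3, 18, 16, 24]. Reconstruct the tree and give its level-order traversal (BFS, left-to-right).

Inorder:  [3, 10, 15, 16, 18, 23, 24]
Preorder: [23, 15, 10, 3, 18, 16, 24]
Algorithm: preorder visits root first, so consume preorder in order;
for each root, split the current inorder slice at that value into
left-subtree inorder and right-subtree inorder, then recurse.
Recursive splits:
  root=23; inorder splits into left=[3, 10, 15, 16, 18], right=[24]
  root=15; inorder splits into left=[3, 10], right=[16, 18]
  root=10; inorder splits into left=[3], right=[]
  root=3; inorder splits into left=[], right=[]
  root=18; inorder splits into left=[16], right=[]
  root=16; inorder splits into left=[], right=[]
  root=24; inorder splits into left=[], right=[]
Reconstructed level-order: [23, 15, 24, 10, 18, 3, 16]


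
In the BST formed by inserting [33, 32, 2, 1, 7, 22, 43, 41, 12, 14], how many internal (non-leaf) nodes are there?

Tree built from: [33, 32, 2, 1, 7, 22, 43, 41, 12, 14]
Tree (level-order array): [33, 32, 43, 2, None, 41, None, 1, 7, None, None, None, None, None, 22, 12, None, None, 14]
Rule: An internal node has at least one child.
Per-node child counts:
  node 33: 2 child(ren)
  node 32: 1 child(ren)
  node 2: 2 child(ren)
  node 1: 0 child(ren)
  node 7: 1 child(ren)
  node 22: 1 child(ren)
  node 12: 1 child(ren)
  node 14: 0 child(ren)
  node 43: 1 child(ren)
  node 41: 0 child(ren)
Matching nodes: [33, 32, 2, 7, 22, 12, 43]
Count of internal (non-leaf) nodes: 7


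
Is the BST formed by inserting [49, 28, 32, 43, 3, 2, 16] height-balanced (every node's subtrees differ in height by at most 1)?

Tree (level-order array): [49, 28, None, 3, 32, 2, 16, None, 43]
Definition: a tree is height-balanced if, at every node, |h(left) - h(right)| <= 1 (empty subtree has height -1).
Bottom-up per-node check:
  node 2: h_left=-1, h_right=-1, diff=0 [OK], height=0
  node 16: h_left=-1, h_right=-1, diff=0 [OK], height=0
  node 3: h_left=0, h_right=0, diff=0 [OK], height=1
  node 43: h_left=-1, h_right=-1, diff=0 [OK], height=0
  node 32: h_left=-1, h_right=0, diff=1 [OK], height=1
  node 28: h_left=1, h_right=1, diff=0 [OK], height=2
  node 49: h_left=2, h_right=-1, diff=3 [FAIL (|2--1|=3 > 1)], height=3
Node 49 violates the condition: |2 - -1| = 3 > 1.
Result: Not balanced


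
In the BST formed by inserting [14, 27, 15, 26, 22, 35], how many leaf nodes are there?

Tree built from: [14, 27, 15, 26, 22, 35]
Tree (level-order array): [14, None, 27, 15, 35, None, 26, None, None, 22]
Rule: A leaf has 0 children.
Per-node child counts:
  node 14: 1 child(ren)
  node 27: 2 child(ren)
  node 15: 1 child(ren)
  node 26: 1 child(ren)
  node 22: 0 child(ren)
  node 35: 0 child(ren)
Matching nodes: [22, 35]
Count of leaf nodes: 2


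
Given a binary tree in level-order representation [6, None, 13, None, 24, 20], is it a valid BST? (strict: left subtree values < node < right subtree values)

Level-order array: [6, None, 13, None, 24, 20]
Validate using subtree bounds (lo, hi): at each node, require lo < value < hi,
then recurse left with hi=value and right with lo=value.
Preorder trace (stopping at first violation):
  at node 6 with bounds (-inf, +inf): OK
  at node 13 with bounds (6, +inf): OK
  at node 24 with bounds (13, +inf): OK
  at node 20 with bounds (13, 24): OK
No violation found at any node.
Result: Valid BST


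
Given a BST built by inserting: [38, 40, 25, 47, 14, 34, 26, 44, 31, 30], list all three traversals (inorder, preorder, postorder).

Tree insertion order: [38, 40, 25, 47, 14, 34, 26, 44, 31, 30]
Tree (level-order array): [38, 25, 40, 14, 34, None, 47, None, None, 26, None, 44, None, None, 31, None, None, 30]
Inorder (L, root, R): [14, 25, 26, 30, 31, 34, 38, 40, 44, 47]
Preorder (root, L, R): [38, 25, 14, 34, 26, 31, 30, 40, 47, 44]
Postorder (L, R, root): [14, 30, 31, 26, 34, 25, 44, 47, 40, 38]


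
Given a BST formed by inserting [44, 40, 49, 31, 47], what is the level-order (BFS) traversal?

Tree insertion order: [44, 40, 49, 31, 47]
Tree (level-order array): [44, 40, 49, 31, None, 47]
BFS from the root, enqueuing left then right child of each popped node:
  queue [44] -> pop 44, enqueue [40, 49], visited so far: [44]
  queue [40, 49] -> pop 40, enqueue [31], visited so far: [44, 40]
  queue [49, 31] -> pop 49, enqueue [47], visited so far: [44, 40, 49]
  queue [31, 47] -> pop 31, enqueue [none], visited so far: [44, 40, 49, 31]
  queue [47] -> pop 47, enqueue [none], visited so far: [44, 40, 49, 31, 47]
Result: [44, 40, 49, 31, 47]


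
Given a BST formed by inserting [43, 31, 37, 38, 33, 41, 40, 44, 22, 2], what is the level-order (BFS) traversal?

Tree insertion order: [43, 31, 37, 38, 33, 41, 40, 44, 22, 2]
Tree (level-order array): [43, 31, 44, 22, 37, None, None, 2, None, 33, 38, None, None, None, None, None, 41, 40]
BFS from the root, enqueuing left then right child of each popped node:
  queue [43] -> pop 43, enqueue [31, 44], visited so far: [43]
  queue [31, 44] -> pop 31, enqueue [22, 37], visited so far: [43, 31]
  queue [44, 22, 37] -> pop 44, enqueue [none], visited so far: [43, 31, 44]
  queue [22, 37] -> pop 22, enqueue [2], visited so far: [43, 31, 44, 22]
  queue [37, 2] -> pop 37, enqueue [33, 38], visited so far: [43, 31, 44, 22, 37]
  queue [2, 33, 38] -> pop 2, enqueue [none], visited so far: [43, 31, 44, 22, 37, 2]
  queue [33, 38] -> pop 33, enqueue [none], visited so far: [43, 31, 44, 22, 37, 2, 33]
  queue [38] -> pop 38, enqueue [41], visited so far: [43, 31, 44, 22, 37, 2, 33, 38]
  queue [41] -> pop 41, enqueue [40], visited so far: [43, 31, 44, 22, 37, 2, 33, 38, 41]
  queue [40] -> pop 40, enqueue [none], visited so far: [43, 31, 44, 22, 37, 2, 33, 38, 41, 40]
Result: [43, 31, 44, 22, 37, 2, 33, 38, 41, 40]


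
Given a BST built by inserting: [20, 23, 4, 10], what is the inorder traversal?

Tree insertion order: [20, 23, 4, 10]
Tree (level-order array): [20, 4, 23, None, 10]
Inorder traversal: [4, 10, 20, 23]


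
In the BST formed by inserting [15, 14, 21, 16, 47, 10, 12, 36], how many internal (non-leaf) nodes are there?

Tree built from: [15, 14, 21, 16, 47, 10, 12, 36]
Tree (level-order array): [15, 14, 21, 10, None, 16, 47, None, 12, None, None, 36]
Rule: An internal node has at least one child.
Per-node child counts:
  node 15: 2 child(ren)
  node 14: 1 child(ren)
  node 10: 1 child(ren)
  node 12: 0 child(ren)
  node 21: 2 child(ren)
  node 16: 0 child(ren)
  node 47: 1 child(ren)
  node 36: 0 child(ren)
Matching nodes: [15, 14, 10, 21, 47]
Count of internal (non-leaf) nodes: 5


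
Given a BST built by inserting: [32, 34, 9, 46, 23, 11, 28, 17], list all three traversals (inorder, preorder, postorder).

Tree insertion order: [32, 34, 9, 46, 23, 11, 28, 17]
Tree (level-order array): [32, 9, 34, None, 23, None, 46, 11, 28, None, None, None, 17]
Inorder (L, root, R): [9, 11, 17, 23, 28, 32, 34, 46]
Preorder (root, L, R): [32, 9, 23, 11, 17, 28, 34, 46]
Postorder (L, R, root): [17, 11, 28, 23, 9, 46, 34, 32]


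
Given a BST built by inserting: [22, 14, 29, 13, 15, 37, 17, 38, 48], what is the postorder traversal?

Tree insertion order: [22, 14, 29, 13, 15, 37, 17, 38, 48]
Tree (level-order array): [22, 14, 29, 13, 15, None, 37, None, None, None, 17, None, 38, None, None, None, 48]
Postorder traversal: [13, 17, 15, 14, 48, 38, 37, 29, 22]


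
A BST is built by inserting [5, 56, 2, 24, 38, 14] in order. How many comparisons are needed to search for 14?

Search path for 14: 5 -> 56 -> 24 -> 14
Found: True
Comparisons: 4


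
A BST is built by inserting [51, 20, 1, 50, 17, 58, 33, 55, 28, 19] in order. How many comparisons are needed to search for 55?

Search path for 55: 51 -> 58 -> 55
Found: True
Comparisons: 3


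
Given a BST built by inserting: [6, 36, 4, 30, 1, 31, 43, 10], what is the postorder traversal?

Tree insertion order: [6, 36, 4, 30, 1, 31, 43, 10]
Tree (level-order array): [6, 4, 36, 1, None, 30, 43, None, None, 10, 31]
Postorder traversal: [1, 4, 10, 31, 30, 43, 36, 6]


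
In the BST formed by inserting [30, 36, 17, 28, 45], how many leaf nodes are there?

Tree built from: [30, 36, 17, 28, 45]
Tree (level-order array): [30, 17, 36, None, 28, None, 45]
Rule: A leaf has 0 children.
Per-node child counts:
  node 30: 2 child(ren)
  node 17: 1 child(ren)
  node 28: 0 child(ren)
  node 36: 1 child(ren)
  node 45: 0 child(ren)
Matching nodes: [28, 45]
Count of leaf nodes: 2


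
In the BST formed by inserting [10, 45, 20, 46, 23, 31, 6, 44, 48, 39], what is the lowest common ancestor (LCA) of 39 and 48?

Tree insertion order: [10, 45, 20, 46, 23, 31, 6, 44, 48, 39]
Tree (level-order array): [10, 6, 45, None, None, 20, 46, None, 23, None, 48, None, 31, None, None, None, 44, 39]
In a BST, the LCA of p=39, q=48 is the first node v on the
root-to-leaf path with p <= v <= q (go left if both < v, right if both > v).
Walk from root:
  at 10: both 39 and 48 > 10, go right
  at 45: 39 <= 45 <= 48, this is the LCA
LCA = 45


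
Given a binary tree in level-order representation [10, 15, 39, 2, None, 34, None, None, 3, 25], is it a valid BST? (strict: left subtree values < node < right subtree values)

Level-order array: [10, 15, 39, 2, None, 34, None, None, 3, 25]
Validate using subtree bounds (lo, hi): at each node, require lo < value < hi,
then recurse left with hi=value and right with lo=value.
Preorder trace (stopping at first violation):
  at node 10 with bounds (-inf, +inf): OK
  at node 15 with bounds (-inf, 10): VIOLATION
Node 15 violates its bound: not (-inf < 15 < 10).
Result: Not a valid BST


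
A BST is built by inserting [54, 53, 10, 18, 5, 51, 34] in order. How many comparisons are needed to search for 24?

Search path for 24: 54 -> 53 -> 10 -> 18 -> 51 -> 34
Found: False
Comparisons: 6


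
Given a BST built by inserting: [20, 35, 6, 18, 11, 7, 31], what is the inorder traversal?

Tree insertion order: [20, 35, 6, 18, 11, 7, 31]
Tree (level-order array): [20, 6, 35, None, 18, 31, None, 11, None, None, None, 7]
Inorder traversal: [6, 7, 11, 18, 20, 31, 35]


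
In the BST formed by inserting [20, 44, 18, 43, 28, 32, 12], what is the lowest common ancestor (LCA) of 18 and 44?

Tree insertion order: [20, 44, 18, 43, 28, 32, 12]
Tree (level-order array): [20, 18, 44, 12, None, 43, None, None, None, 28, None, None, 32]
In a BST, the LCA of p=18, q=44 is the first node v on the
root-to-leaf path with p <= v <= q (go left if both < v, right if both > v).
Walk from root:
  at 20: 18 <= 20 <= 44, this is the LCA
LCA = 20


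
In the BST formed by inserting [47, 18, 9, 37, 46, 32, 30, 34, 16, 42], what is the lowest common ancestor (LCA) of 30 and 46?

Tree insertion order: [47, 18, 9, 37, 46, 32, 30, 34, 16, 42]
Tree (level-order array): [47, 18, None, 9, 37, None, 16, 32, 46, None, None, 30, 34, 42]
In a BST, the LCA of p=30, q=46 is the first node v on the
root-to-leaf path with p <= v <= q (go left if both < v, right if both > v).
Walk from root:
  at 47: both 30 and 46 < 47, go left
  at 18: both 30 and 46 > 18, go right
  at 37: 30 <= 37 <= 46, this is the LCA
LCA = 37


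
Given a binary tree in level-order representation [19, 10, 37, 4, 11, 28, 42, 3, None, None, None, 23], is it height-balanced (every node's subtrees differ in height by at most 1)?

Tree (level-order array): [19, 10, 37, 4, 11, 28, 42, 3, None, None, None, 23]
Definition: a tree is height-balanced if, at every node, |h(left) - h(right)| <= 1 (empty subtree has height -1).
Bottom-up per-node check:
  node 3: h_left=-1, h_right=-1, diff=0 [OK], height=0
  node 4: h_left=0, h_right=-1, diff=1 [OK], height=1
  node 11: h_left=-1, h_right=-1, diff=0 [OK], height=0
  node 10: h_left=1, h_right=0, diff=1 [OK], height=2
  node 23: h_left=-1, h_right=-1, diff=0 [OK], height=0
  node 28: h_left=0, h_right=-1, diff=1 [OK], height=1
  node 42: h_left=-1, h_right=-1, diff=0 [OK], height=0
  node 37: h_left=1, h_right=0, diff=1 [OK], height=2
  node 19: h_left=2, h_right=2, diff=0 [OK], height=3
All nodes satisfy the balance condition.
Result: Balanced


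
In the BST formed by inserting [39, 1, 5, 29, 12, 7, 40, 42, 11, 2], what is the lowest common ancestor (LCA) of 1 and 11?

Tree insertion order: [39, 1, 5, 29, 12, 7, 40, 42, 11, 2]
Tree (level-order array): [39, 1, 40, None, 5, None, 42, 2, 29, None, None, None, None, 12, None, 7, None, None, 11]
In a BST, the LCA of p=1, q=11 is the first node v on the
root-to-leaf path with p <= v <= q (go left if both < v, right if both > v).
Walk from root:
  at 39: both 1 and 11 < 39, go left
  at 1: 1 <= 1 <= 11, this is the LCA
LCA = 1


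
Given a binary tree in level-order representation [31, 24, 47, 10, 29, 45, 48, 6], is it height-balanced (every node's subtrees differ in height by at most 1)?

Tree (level-order array): [31, 24, 47, 10, 29, 45, 48, 6]
Definition: a tree is height-balanced if, at every node, |h(left) - h(right)| <= 1 (empty subtree has height -1).
Bottom-up per-node check:
  node 6: h_left=-1, h_right=-1, diff=0 [OK], height=0
  node 10: h_left=0, h_right=-1, diff=1 [OK], height=1
  node 29: h_left=-1, h_right=-1, diff=0 [OK], height=0
  node 24: h_left=1, h_right=0, diff=1 [OK], height=2
  node 45: h_left=-1, h_right=-1, diff=0 [OK], height=0
  node 48: h_left=-1, h_right=-1, diff=0 [OK], height=0
  node 47: h_left=0, h_right=0, diff=0 [OK], height=1
  node 31: h_left=2, h_right=1, diff=1 [OK], height=3
All nodes satisfy the balance condition.
Result: Balanced


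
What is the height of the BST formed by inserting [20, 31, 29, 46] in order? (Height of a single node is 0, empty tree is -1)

Insertion order: [20, 31, 29, 46]
Tree (level-order array): [20, None, 31, 29, 46]
Compute height bottom-up (empty subtree = -1):
  height(29) = 1 + max(-1, -1) = 0
  height(46) = 1 + max(-1, -1) = 0
  height(31) = 1 + max(0, 0) = 1
  height(20) = 1 + max(-1, 1) = 2
Height = 2


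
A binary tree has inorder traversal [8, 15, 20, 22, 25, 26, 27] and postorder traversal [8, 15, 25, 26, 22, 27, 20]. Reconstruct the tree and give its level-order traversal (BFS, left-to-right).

Inorder:   [8, 15, 20, 22, 25, 26, 27]
Postorder: [8, 15, 25, 26, 22, 27, 20]
Algorithm: postorder visits root last, so walk postorder right-to-left;
each value is the root of the current inorder slice — split it at that
value, recurse on the right subtree first, then the left.
Recursive splits:
  root=20; inorder splits into left=[8, 15], right=[22, 25, 26, 27]
  root=27; inorder splits into left=[22, 25, 26], right=[]
  root=22; inorder splits into left=[], right=[25, 26]
  root=26; inorder splits into left=[25], right=[]
  root=25; inorder splits into left=[], right=[]
  root=15; inorder splits into left=[8], right=[]
  root=8; inorder splits into left=[], right=[]
Reconstructed level-order: [20, 15, 27, 8, 22, 26, 25]


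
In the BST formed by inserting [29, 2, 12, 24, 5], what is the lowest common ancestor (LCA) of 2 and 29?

Tree insertion order: [29, 2, 12, 24, 5]
Tree (level-order array): [29, 2, None, None, 12, 5, 24]
In a BST, the LCA of p=2, q=29 is the first node v on the
root-to-leaf path with p <= v <= q (go left if both < v, right if both > v).
Walk from root:
  at 29: 2 <= 29 <= 29, this is the LCA
LCA = 29


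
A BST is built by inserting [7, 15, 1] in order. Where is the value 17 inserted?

Starting tree (level order): [7, 1, 15]
Insertion path: 7 -> 15
Result: insert 17 as right child of 15
Final tree (level order): [7, 1, 15, None, None, None, 17]


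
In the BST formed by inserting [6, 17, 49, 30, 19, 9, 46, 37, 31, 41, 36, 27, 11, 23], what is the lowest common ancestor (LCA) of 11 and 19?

Tree insertion order: [6, 17, 49, 30, 19, 9, 46, 37, 31, 41, 36, 27, 11, 23]
Tree (level-order array): [6, None, 17, 9, 49, None, 11, 30, None, None, None, 19, 46, None, 27, 37, None, 23, None, 31, 41, None, None, None, 36]
In a BST, the LCA of p=11, q=19 is the first node v on the
root-to-leaf path with p <= v <= q (go left if both < v, right if both > v).
Walk from root:
  at 6: both 11 and 19 > 6, go right
  at 17: 11 <= 17 <= 19, this is the LCA
LCA = 17


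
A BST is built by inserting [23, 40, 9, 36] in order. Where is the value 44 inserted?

Starting tree (level order): [23, 9, 40, None, None, 36]
Insertion path: 23 -> 40
Result: insert 44 as right child of 40
Final tree (level order): [23, 9, 40, None, None, 36, 44]


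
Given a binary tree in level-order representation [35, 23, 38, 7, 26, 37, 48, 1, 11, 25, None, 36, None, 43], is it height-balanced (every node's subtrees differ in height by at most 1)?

Tree (level-order array): [35, 23, 38, 7, 26, 37, 48, 1, 11, 25, None, 36, None, 43]
Definition: a tree is height-balanced if, at every node, |h(left) - h(right)| <= 1 (empty subtree has height -1).
Bottom-up per-node check:
  node 1: h_left=-1, h_right=-1, diff=0 [OK], height=0
  node 11: h_left=-1, h_right=-1, diff=0 [OK], height=0
  node 7: h_left=0, h_right=0, diff=0 [OK], height=1
  node 25: h_left=-1, h_right=-1, diff=0 [OK], height=0
  node 26: h_left=0, h_right=-1, diff=1 [OK], height=1
  node 23: h_left=1, h_right=1, diff=0 [OK], height=2
  node 36: h_left=-1, h_right=-1, diff=0 [OK], height=0
  node 37: h_left=0, h_right=-1, diff=1 [OK], height=1
  node 43: h_left=-1, h_right=-1, diff=0 [OK], height=0
  node 48: h_left=0, h_right=-1, diff=1 [OK], height=1
  node 38: h_left=1, h_right=1, diff=0 [OK], height=2
  node 35: h_left=2, h_right=2, diff=0 [OK], height=3
All nodes satisfy the balance condition.
Result: Balanced


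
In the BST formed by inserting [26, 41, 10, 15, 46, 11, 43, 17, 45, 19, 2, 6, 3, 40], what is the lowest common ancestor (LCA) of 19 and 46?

Tree insertion order: [26, 41, 10, 15, 46, 11, 43, 17, 45, 19, 2, 6, 3, 40]
Tree (level-order array): [26, 10, 41, 2, 15, 40, 46, None, 6, 11, 17, None, None, 43, None, 3, None, None, None, None, 19, None, 45]
In a BST, the LCA of p=19, q=46 is the first node v on the
root-to-leaf path with p <= v <= q (go left if both < v, right if both > v).
Walk from root:
  at 26: 19 <= 26 <= 46, this is the LCA
LCA = 26


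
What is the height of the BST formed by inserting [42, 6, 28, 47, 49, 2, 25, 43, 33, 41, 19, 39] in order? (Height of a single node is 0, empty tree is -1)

Insertion order: [42, 6, 28, 47, 49, 2, 25, 43, 33, 41, 19, 39]
Tree (level-order array): [42, 6, 47, 2, 28, 43, 49, None, None, 25, 33, None, None, None, None, 19, None, None, 41, None, None, 39]
Compute height bottom-up (empty subtree = -1):
  height(2) = 1 + max(-1, -1) = 0
  height(19) = 1 + max(-1, -1) = 0
  height(25) = 1 + max(0, -1) = 1
  height(39) = 1 + max(-1, -1) = 0
  height(41) = 1 + max(0, -1) = 1
  height(33) = 1 + max(-1, 1) = 2
  height(28) = 1 + max(1, 2) = 3
  height(6) = 1 + max(0, 3) = 4
  height(43) = 1 + max(-1, -1) = 0
  height(49) = 1 + max(-1, -1) = 0
  height(47) = 1 + max(0, 0) = 1
  height(42) = 1 + max(4, 1) = 5
Height = 5


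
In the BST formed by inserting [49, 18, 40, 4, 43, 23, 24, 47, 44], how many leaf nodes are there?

Tree built from: [49, 18, 40, 4, 43, 23, 24, 47, 44]
Tree (level-order array): [49, 18, None, 4, 40, None, None, 23, 43, None, 24, None, 47, None, None, 44]
Rule: A leaf has 0 children.
Per-node child counts:
  node 49: 1 child(ren)
  node 18: 2 child(ren)
  node 4: 0 child(ren)
  node 40: 2 child(ren)
  node 23: 1 child(ren)
  node 24: 0 child(ren)
  node 43: 1 child(ren)
  node 47: 1 child(ren)
  node 44: 0 child(ren)
Matching nodes: [4, 24, 44]
Count of leaf nodes: 3
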